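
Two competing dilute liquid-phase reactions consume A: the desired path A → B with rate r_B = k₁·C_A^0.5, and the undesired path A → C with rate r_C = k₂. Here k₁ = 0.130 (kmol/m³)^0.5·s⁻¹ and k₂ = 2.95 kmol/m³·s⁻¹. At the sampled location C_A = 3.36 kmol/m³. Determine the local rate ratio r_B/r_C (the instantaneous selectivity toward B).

0.0808

S_{B/C} = r_B/r_C = (k₁·C_A^0.5)/(k₂) = (k₁/k₂)·C_A^0.5.
= (0.130×3.360^0.5) / (2.95) = 0.2383/2.950 = 0.0808.
Since the desired path is higher order in A, keeping C_A high (PFR or concentrated feed) favours B.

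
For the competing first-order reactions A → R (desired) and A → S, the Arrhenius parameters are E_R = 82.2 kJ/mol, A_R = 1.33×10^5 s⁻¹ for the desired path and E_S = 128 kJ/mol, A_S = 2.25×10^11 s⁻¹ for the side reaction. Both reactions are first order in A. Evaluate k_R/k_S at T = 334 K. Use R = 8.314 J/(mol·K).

8.60

With equal orders, S_{R/S} = k_R/k_S = (A_R/A_S)·exp[(E_S−E_R)/(RT)].
(E_S−E_R)/(RT) = (128−82.2)×10³/(8.314×334) = 45800/2777 = 16.49.
k_R/k_S = (1.33×10^5/2.25×10^11)·exp(16.49) = 5.911×10^-7 × 1.455×10^7 = 8.60.
Since E_R < E_S, lowering the temperature improves selectivity toward R.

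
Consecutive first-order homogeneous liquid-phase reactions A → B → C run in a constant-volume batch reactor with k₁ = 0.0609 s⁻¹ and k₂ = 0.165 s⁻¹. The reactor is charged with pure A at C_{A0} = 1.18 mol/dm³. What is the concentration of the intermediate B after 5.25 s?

0.211 mol/dm³

The intermediate concentration in a first-order A→B→C sequence is C_B = k₁C_{A0}(e^(−k₁t) − e^(−k₂t))/(k₂−k₁).
e^(−k₁t) = e^(−0.0609×5.25) = e^(−0.3197) = 0.7263; e^(−k₂t) = e^(−0.8663) = 0.4205.
C_B = 0.0609×1.18/(0.165−0.0609) × (0.7263−0.4205) = 0.6903×0.3058 = 0.2111 mol/dm³.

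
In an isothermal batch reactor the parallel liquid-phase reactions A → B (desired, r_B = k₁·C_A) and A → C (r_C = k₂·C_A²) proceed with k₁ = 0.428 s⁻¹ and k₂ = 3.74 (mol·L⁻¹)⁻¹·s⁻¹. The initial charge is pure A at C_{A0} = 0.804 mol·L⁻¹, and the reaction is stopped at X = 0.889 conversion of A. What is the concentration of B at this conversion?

0.172 mol·L⁻¹

C_A = C_{A0}(1−X) = 0.08924 mol·L⁻¹.
Along a PFR/batch, dC_B/dC_A = −r_B/(r_B+r_C) = −k₁/(k₁+k₂·C_A).
Integrating from C_{A0} to C_A: C_B = (0.428/3.74)·ln[(0.428+3.74·0.804)/(0.428+3.74·0.0892)] = 0.1144·ln(3.435/0.7618) = 0.1724 mol·L⁻¹.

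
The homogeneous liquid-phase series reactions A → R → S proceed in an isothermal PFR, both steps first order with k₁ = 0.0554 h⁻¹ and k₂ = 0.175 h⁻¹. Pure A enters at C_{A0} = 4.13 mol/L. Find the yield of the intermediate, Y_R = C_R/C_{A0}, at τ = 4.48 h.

The intermediate concentration in a first-order A→B→C sequence is C_R = k₁C_{A0}(e^(−k₁τ) − e^(−k₂τ))/(k₂−k₁).
e^(−k₁τ) = e^(−0.0554×4.48) = e^(−0.2482) = 0.7802; e^(−k₂τ) = e^(−0.7840) = 0.4566.
C_R = 0.0554×4.13/(0.175−0.0554) × (0.7802−0.4566) = 1.913×0.3236 = 0.6191 mol/L.
Y_R = C_R/C_{A0} = 0.6191/4.13 = 0.150.

0.150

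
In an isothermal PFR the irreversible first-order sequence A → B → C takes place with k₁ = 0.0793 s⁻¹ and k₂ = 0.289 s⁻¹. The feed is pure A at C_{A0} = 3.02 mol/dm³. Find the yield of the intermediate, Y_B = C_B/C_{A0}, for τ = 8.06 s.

0.163

For first-order series with pure A initially, C_B(τ) = k₁C_{A0}/(k₂−k₁)·(e^(−k₁τ) − e^(−k₂τ)).
e^(−k₁τ) = e^(−0.0793×8.06) = e^(−0.6392) = 0.5277; e^(−k₂τ) = e^(−2.329) = 0.09736.
C_B = 0.0793×3.02/(0.289−0.0793) × (0.5277−0.09736) = 1.142×0.4304 = 0.4915 mol/dm³.
Y_B = C_B/C_{A0} = 0.4915/3.02 = 0.163.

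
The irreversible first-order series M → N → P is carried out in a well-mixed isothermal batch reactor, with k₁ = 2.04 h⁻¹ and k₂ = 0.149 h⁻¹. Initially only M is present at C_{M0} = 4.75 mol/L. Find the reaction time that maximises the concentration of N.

1.38 h

Setting dC_N/dt = 0 gives t_opt = ln(k₂/k₁)/(k₂−k₁).
= ln(0.149/2.04)/(0.149−2.04) = ln(0.07304)/-1.891 = -2.617/-1.891 = 1.38 h.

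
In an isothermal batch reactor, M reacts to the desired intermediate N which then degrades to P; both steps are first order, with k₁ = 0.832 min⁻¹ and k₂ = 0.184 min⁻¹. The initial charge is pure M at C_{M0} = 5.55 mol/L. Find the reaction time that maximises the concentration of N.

For first-order series the maximum of C_N occurs at t_opt = ln(k₂/k₁)/(k₂−k₁).
= ln(0.184/0.832)/(0.184−0.832) = ln(0.2212)/-0.6480 = -1.509/-0.6480 = 2.33 min.

2.33 min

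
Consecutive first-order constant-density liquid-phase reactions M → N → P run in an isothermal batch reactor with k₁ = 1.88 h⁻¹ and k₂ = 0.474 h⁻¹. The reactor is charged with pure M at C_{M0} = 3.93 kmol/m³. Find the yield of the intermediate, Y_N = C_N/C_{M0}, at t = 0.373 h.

0.457

For first-order series with pure M initially, C_N(t) = k₁C_{M0}/(k₂−k₁)·(e^(−k₁t) − e^(−k₂t)).
e^(−k₁t) = e^(−1.88×0.373) = e^(−0.7012) = 0.4960; e^(−k₂t) = e^(−0.1768) = 0.8379.
C_N = 1.88×3.93/(0.474−1.88) × (0.4960−0.8379) = (-5.255)×(-0.3420) = 1.797 kmol/m³.
Y_N = C_N/C_{M0} = 1.797/3.93 = 0.457.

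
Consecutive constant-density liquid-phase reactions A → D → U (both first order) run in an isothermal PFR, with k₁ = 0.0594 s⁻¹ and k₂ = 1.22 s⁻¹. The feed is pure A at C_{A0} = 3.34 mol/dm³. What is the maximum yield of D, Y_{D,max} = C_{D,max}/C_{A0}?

For a first-order series the maximum intermediate yield is C_{D,max}/C_{A0} = (k₁/k₂)^[k₂/(k₂−k₁)].
= (0.0594/1.22)^(1.22/(1.22−0.0594)) = (0.04869)^(1.051) = 0.04171.

0.0417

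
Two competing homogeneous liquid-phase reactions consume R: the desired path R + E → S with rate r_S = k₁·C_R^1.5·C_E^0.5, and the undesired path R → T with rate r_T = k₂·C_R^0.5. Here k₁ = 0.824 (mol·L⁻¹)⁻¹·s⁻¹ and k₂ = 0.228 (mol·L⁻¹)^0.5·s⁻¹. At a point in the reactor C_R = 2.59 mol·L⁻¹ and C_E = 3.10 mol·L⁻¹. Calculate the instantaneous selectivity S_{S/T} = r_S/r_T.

S_{S/T} = r_S/r_T = (k₁·C_R^1.5·C_E^0.5)/(k₂·C_R^0.5) = (k₁/k₂)·C_R·C_E^0.5.
= (0.824×2.590^1.5×3.100^0.5) / (0.228×2.590^0.5) = 6.047/0.3669 = 16.5.

16.5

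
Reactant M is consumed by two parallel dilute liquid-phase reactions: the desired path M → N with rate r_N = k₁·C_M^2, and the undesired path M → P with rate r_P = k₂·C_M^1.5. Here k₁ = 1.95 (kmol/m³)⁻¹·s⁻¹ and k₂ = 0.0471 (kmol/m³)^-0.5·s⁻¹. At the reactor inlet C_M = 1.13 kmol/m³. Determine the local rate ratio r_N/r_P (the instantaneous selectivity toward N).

44.0

S_{N/P} = r_N/r_P = (k₁·C_M^2)/(k₂·C_M^1.5) = (k₁/k₂)·C_M^0.5.
= (1.95×1.130^2) / (0.0471×1.130^1.5) = 2.490/0.05658 = 44.0.
Since the desired path is higher order in M, keeping C_M high (PFR or concentrated feed) favours N.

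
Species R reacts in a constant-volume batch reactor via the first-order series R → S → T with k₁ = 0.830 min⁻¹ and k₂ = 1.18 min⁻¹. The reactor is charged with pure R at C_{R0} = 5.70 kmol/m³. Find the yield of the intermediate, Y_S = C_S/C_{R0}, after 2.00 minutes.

0.227

For first-order series with pure R initially, C_S(t) = k₁C_{R0}/(k₂−k₁)·(e^(−k₁t) − e^(−k₂t)).
e^(−k₁t) = e^(−0.830×2.00) = e^(−1.660) = 0.1901; e^(−k₂t) = e^(−2.360) = 0.09442.
C_S = 0.830×5.70/(1.18−0.830) × (0.1901−0.09442) = 13.52×0.09572 = 1.294 kmol/m³.
Y_S = C_S/C_{R0} = 1.294/5.70 = 0.227.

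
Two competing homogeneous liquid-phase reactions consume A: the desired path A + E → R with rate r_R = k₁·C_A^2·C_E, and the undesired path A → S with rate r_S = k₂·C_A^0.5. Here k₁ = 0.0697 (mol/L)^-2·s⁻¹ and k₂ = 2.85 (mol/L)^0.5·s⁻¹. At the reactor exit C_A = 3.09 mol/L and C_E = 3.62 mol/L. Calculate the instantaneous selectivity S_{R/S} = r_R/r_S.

0.481

S_{R/S} = r_R/r_S = (k₁·C_A^2·C_E)/(k₂·C_A^0.5) = (k₁/k₂)·C_A^1.5·C_E.
= (0.0697×3.090^2×3.620) / (2.85×3.090^0.5) = 2.409/5.010 = 0.481.
Since the desired path is higher order in A, keeping C_A high (PFR or concentrated feed) favours R.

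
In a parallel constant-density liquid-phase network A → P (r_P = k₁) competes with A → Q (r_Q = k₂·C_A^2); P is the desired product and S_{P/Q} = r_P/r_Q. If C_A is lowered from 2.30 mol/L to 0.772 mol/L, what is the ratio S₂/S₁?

S_{P/Q} = (k₁/k₂)·C_A^-2, so S₂/S₁ = (C_{A,2}/C_{A,1})^-2.
= (0.772/2.30)^(-2) = (0.3357)^(-2) = 8.88.

8.88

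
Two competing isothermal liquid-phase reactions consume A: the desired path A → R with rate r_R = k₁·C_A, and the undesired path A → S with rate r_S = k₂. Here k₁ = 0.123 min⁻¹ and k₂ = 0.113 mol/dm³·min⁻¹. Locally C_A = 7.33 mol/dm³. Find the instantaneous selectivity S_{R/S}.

7.98

S_{R/S} = r_R/r_S = (k₁·C_A)/(k₂) = (k₁/k₂)·C_A.
= (0.123×7.330) / (0.113) = 0.9016/0.1130 = 7.98.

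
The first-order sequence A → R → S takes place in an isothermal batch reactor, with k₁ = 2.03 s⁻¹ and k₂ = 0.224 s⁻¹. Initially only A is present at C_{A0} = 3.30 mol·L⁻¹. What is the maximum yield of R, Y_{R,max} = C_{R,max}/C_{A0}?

At the optimum, C_{R,max}/C_{A0} = (k₁/k₂)^[k₂/(k₂−k₁)].
= (2.03/0.224)^(0.224/(0.224−2.03)) = (9.062)^(-0.1240) = 0.7608.

0.761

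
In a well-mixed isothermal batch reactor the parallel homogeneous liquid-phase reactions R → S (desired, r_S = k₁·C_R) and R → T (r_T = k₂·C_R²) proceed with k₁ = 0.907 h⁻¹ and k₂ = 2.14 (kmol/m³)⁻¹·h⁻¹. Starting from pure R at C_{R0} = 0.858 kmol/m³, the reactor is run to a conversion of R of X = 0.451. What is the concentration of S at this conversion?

0.152 kmol/m³

C_R = C_{R0}(1−X) = 0.4710 kmol/m³.
Along a PFR/batch, dC_S/dC_R = −r_S/(r_S+r_T) = −k₁/(k₁+k₂·C_R).
Integrating from C_{R0} to C_R: C_S = (0.907/2.14)·ln[(0.907+2.14·0.858)/(0.907+2.14·0.471)] = 0.4238·ln(2.743/1.915) = 0.1523 kmol/m³.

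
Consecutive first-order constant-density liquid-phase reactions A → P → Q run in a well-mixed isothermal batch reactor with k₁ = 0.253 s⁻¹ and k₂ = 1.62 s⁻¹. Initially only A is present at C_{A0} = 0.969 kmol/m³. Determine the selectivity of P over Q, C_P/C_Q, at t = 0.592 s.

1.74

Solving the coupled first-order balances gives C_P(t) = [k₁/(k₂−k₁)]·C_{A0}·(e^(−k₁t) − e^(−k₂t)).
e^(−k₁t) = e^(−0.253×0.592) = e^(−0.1498) = 0.8609; e^(−k₂t) = e^(−0.9590) = 0.3833.
C_P = 0.253×0.969/(1.62−0.253) × (0.8609−0.3833) = 0.1793×0.4776 = 0.08566 kmol/m³.
C_A = C_{A0}e^(−k₁t) = 0.8342 kmol/m³, so C_Q = C_{A0}−C_A−C_P = 0.04913 kmol/m³; C_P/C_Q = 1.74.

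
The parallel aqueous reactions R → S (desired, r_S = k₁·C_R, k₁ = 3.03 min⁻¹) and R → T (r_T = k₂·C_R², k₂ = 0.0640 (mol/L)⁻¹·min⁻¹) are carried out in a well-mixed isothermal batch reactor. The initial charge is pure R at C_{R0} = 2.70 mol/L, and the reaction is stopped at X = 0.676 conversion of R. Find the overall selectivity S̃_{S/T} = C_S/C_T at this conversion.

26.6

C_R = C_{R0}(1−X) = 0.8748 mol/L.
Along a PFR/batch, dC_S/dC_R = −r_S/(r_S+r_T) = −k₁/(k₁+k₂·C_R).
Integrating from C_{R0} to C_R: C_S = (3.03/0.0640)·ln[(3.03+0.0640·2.70)/(3.03+0.0640·0.875)] = 47.34·ln(3.203/3.086) = 1.759 mol/L.
C_T = (C_{R0}−C_R)−C_S = 0.06620 mol/L; S̃_{S/T} = 1.759/0.06620 = 26.6.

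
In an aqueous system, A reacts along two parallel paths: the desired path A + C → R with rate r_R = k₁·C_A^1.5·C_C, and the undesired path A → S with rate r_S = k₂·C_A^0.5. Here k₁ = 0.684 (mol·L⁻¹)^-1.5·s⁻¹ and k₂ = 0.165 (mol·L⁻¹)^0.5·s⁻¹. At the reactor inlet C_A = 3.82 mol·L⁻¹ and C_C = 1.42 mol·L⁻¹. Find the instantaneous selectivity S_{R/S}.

S_{R/S} = r_R/r_S = (k₁·C_A^1.5·C_C)/(k₂·C_A^0.5) = (k₁/k₂)·C_A·C_C.
= (0.684×3.820^1.5×1.420) / (0.165×3.820^0.5) = 7.252/0.3225 = 22.5.
Since the desired path is higher order in A, keeping C_A high (PFR or concentrated feed) favours R.

22.5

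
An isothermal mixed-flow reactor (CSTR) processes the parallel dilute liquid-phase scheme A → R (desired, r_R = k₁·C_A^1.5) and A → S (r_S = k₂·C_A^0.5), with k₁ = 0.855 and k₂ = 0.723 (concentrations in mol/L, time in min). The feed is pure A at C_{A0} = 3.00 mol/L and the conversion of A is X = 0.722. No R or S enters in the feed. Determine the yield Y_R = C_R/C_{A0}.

Exit C_A = C_{A0}(1−X) = 3.00×0.278 = 0.8340 mol/L.
A CSTR operates uniformly at the exit composition, giving r_R = 0.6512 and r_S = 0.6603 (each k·C_A^n at C_A = 0.8340).
Fraction of consumed A going to R: r_R/(r_R+r_S) = 0.4965.
C_R = 0.4965·C_{A0}·X = 0.4965×3.00×0.722 = 1.08 mol/L; Y_R = C_R/C_{A0} = 0.359.

0.359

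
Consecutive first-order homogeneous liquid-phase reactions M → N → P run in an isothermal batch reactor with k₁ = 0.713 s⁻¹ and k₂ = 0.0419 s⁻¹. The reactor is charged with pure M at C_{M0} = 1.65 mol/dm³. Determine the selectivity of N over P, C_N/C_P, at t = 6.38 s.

Solving the coupled first-order balances gives C_N(t) = [k₁/(k₂−k₁)]·C_{M0}·(e^(−k₁t) − e^(−k₂t)).
e^(−k₁t) = e^(−0.713×6.38) = e^(−4.549) = 0.01058; e^(−k₂t) = e^(−0.2673) = 0.7654.
C_N = 0.713×1.65/(0.0419−0.713) × (0.01058−0.7654) = (-1.753)×(-0.7548) = 1.323 mol/dm³.
C_M = C_{M0}e^(−k₁t) = 0.01745 mol/dm³, so C_P = C_{M0}−C_M−C_N = 0.3093 mol/dm³; C_N/C_P = 4.28.

4.28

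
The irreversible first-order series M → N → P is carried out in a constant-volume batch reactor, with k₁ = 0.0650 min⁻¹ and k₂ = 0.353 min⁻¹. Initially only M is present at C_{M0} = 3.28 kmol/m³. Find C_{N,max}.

At the optimum, C_{N,max}/C_{M0} = (k₁/k₂)^[k₂/(k₂−k₁)].
= (0.0650/0.353)^(0.353/(0.353−0.0650)) = (0.1841)^(1.226) = 0.1257.
C_{N,max} = 0.1257×3.28 = 0.412 kmol/m³.

0.412 kmol/m³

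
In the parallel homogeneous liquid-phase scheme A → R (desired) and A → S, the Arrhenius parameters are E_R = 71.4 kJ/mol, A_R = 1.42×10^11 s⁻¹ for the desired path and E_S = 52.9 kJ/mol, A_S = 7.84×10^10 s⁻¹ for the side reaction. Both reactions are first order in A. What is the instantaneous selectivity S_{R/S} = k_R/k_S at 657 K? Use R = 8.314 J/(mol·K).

k_R/k_S = (A_R/A_S)·exp[−(E_R−E_S)/(RT)] = (A_R/A_S)·exp[(E_S−E_R)/(RT)].
(E_S−E_R)/(RT) = (52.9−71.4)×10³/(8.314×657) = -18500/5462 = -3.387.
k_R/k_S = (1.42×10^11/7.84×10^10)·exp(-3.387) = 1.811 × 0.03381 = 0.0612.

0.0612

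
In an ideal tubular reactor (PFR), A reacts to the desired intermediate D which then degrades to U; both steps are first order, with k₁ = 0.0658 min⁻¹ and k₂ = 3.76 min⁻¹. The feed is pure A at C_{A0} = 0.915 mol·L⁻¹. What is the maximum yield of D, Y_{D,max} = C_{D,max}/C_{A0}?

0.0163

At the optimum, C_{D,max}/C_{A0} = (k₁/k₂)^[k₂/(k₂−k₁)].
= (0.0658/3.76)^(3.76/(3.76−0.0658)) = (0.01750)^(1.018) = 0.01628.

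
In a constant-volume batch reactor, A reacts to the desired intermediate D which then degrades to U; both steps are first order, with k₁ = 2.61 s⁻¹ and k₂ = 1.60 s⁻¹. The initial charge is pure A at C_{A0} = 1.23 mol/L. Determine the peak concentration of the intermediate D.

For a first-order series the maximum intermediate yield is C_{D,max}/C_{A0} = (k₁/k₂)^[k₂/(k₂−k₁)].
= (2.61/1.60)^(1.60/(1.60−2.61)) = (1.631)^(-1.584) = 0.4606.
C_{D,max} = 0.4606×1.23 = 0.567 mol/L.

0.567 mol/L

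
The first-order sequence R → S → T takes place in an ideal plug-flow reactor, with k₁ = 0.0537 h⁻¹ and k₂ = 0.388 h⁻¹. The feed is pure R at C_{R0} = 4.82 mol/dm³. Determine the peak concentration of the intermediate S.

0.486 mol/dm³

For a first-order series the maximum intermediate yield is C_{S,max}/C_{R0} = (k₁/k₂)^[k₂/(k₂−k₁)].
= (0.0537/0.388)^(0.388/(0.388−0.0537)) = (0.1384)^(1.161) = 0.1007.
C_{S,max} = 0.1007×4.82 = 0.486 mol/dm³.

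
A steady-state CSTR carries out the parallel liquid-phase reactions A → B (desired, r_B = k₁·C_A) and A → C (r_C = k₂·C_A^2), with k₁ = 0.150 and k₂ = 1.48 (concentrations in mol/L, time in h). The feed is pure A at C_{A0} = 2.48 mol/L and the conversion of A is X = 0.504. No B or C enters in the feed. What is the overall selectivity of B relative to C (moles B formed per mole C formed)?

Exit C_A = C_{A0}(1−X) = 2.48×0.496 = 1.230 mol/L.
In a CSTR the entire volume is at exit conditions, so r_B = 0.150×1.230 = 0.1845 and r_C = 1.48×1.230^2 = 2.239.
Overall selectivity = C_B/C_C = r_Bτ/(r_Cτ) = r_B/r_C = 0.0824.

0.0824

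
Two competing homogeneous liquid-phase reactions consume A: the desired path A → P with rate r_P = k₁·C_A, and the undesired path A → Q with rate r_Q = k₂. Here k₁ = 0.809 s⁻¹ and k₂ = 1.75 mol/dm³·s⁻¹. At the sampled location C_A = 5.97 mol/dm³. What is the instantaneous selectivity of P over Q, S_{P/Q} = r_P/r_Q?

2.76

S_{P/Q} = r_P/r_Q = (k₁·C_A)/(k₂) = (k₁/k₂)·C_A.
= (0.809×5.970) / (1.75) = 4.830/1.750 = 2.76.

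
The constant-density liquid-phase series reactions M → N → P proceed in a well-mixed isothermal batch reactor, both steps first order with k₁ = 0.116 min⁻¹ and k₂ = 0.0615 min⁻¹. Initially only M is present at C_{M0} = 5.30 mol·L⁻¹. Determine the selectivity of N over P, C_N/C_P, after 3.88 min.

For first-order series with pure M initially, C_N(t) = k₁C_{M0}/(k₂−k₁)·(e^(−k₁t) − e^(−k₂t)).
e^(−k₁t) = e^(−0.116×3.88) = e^(−0.4501) = 0.6376; e^(−k₂t) = e^(−0.2386) = 0.7877.
C_N = 0.116×5.30/(0.0615−0.116) × (0.6376−0.7877) = (-11.28)×(-0.1501) = 1.694 mol·L⁻¹.
C_M = C_{M0}e^(−k₁t) = 3.379 mol·L⁻¹, so C_P = C_{M0}−C_M−C_N = 0.2272 mol·L⁻¹; C_N/C_P = 7.45.

7.45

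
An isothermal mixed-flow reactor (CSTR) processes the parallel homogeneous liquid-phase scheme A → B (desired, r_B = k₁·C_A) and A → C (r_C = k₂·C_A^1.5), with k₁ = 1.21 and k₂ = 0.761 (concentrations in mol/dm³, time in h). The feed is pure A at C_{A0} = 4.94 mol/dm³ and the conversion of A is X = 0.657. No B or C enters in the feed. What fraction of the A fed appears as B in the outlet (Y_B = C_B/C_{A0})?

0.361

Exit C_A = C_{A0}(1−X) = 4.94×0.343 = 1.694 mol/dm³.
In a CSTR the entire volume is at exit conditions, so r_B = 1.21×1.694 = 2.050 and r_C = 0.761×1.694^1.5 = 1.678.
Fraction of consumed A going to B: r_B/(r_B+r_C) = 0.5499.
C_B = 0.5499·C_{A0}·X = 0.5499×4.94×0.657 = 1.78 mol/dm³; Y_B = C_B/C_{A0} = 0.361.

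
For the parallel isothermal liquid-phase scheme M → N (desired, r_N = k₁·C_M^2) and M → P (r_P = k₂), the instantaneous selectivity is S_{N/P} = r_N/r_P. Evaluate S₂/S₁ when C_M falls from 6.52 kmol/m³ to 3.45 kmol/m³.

0.280

S_{N/P} = (k₁/k₂)·C_M^2, so S₂/S₁ = (C_{M,2}/C_{M,1})^2.
= (3.45/6.52)^2 = (0.5291)^2 = 0.280.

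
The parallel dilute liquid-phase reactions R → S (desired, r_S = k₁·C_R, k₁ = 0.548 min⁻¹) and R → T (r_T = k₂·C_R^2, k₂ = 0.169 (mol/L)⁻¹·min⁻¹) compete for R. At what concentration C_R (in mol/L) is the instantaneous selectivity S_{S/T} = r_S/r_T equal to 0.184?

17.6 mol/L

S_{S/T} = (k₁/k₂)·C_R⁻¹ ⇒ C_R = (S·k₂/k₁)^(-1).
= (0.184×0.169/0.548)^(-1) = (0.05674)^(-1) = 17.6 mol/L.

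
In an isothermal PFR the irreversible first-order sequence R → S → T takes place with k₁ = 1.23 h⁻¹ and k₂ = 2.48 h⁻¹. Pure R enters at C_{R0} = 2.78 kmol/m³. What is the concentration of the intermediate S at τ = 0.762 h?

For first-order series with pure R initially, C_S(τ) = k₁C_{R0}/(k₂−k₁)·(e^(−k₁τ) − e^(−k₂τ)).
e^(−k₁τ) = e^(−1.23×0.762) = e^(−0.9373) = 0.3917; e^(−k₂τ) = e^(−1.890) = 0.1511.
C_S = 1.23×2.78/(2.48−1.23) × (0.3917−0.1511) = 2.736×0.2406 = 0.6581 kmol/m³.

0.658 kmol/m³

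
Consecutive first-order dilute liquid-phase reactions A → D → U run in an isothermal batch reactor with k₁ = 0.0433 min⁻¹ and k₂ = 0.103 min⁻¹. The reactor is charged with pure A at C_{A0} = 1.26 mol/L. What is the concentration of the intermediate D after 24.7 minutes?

0.242 mol/L

For first-order series with pure A initially, C_D(t) = k₁C_{A0}/(k₂−k₁)·(e^(−k₁t) − e^(−k₂t)).
e^(−k₁t) = e^(−0.0433×24.7) = e^(−1.070) = 0.3432; e^(−k₂t) = e^(−2.544) = 0.07854.
C_D = 0.0433×1.26/(0.103−0.0433) × (0.3432−0.07854) = 0.9139×0.2646 = 0.2418 mol/L.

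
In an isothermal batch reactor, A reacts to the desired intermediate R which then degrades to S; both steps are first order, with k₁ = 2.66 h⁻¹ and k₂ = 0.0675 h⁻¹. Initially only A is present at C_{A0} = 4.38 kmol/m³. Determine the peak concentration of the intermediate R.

At the optimum, C_{R,max}/C_{A0} = (k₁/k₂)^[k₂/(k₂−k₁)].
= (2.66/0.0675)^(0.0675/(0.0675−2.66)) = (39.41)^(-0.02604) = 0.9088.
C_{R,max} = 0.9088×4.38 = 3.98 kmol/m³.

3.98 kmol/m³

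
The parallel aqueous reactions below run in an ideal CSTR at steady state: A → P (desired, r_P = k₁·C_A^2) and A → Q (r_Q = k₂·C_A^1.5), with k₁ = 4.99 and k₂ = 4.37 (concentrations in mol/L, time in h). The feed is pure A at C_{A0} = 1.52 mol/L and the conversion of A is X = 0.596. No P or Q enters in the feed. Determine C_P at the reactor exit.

Exit C_A = C_{A0}(1−X) = 1.52×0.404 = 0.6141 mol/L.
A CSTR operates uniformly at the exit composition, giving r_P = 1.882 and r_Q = 2.103 (each k·C_A^n at C_A = 0.6141).
Fraction of consumed A going to P: r_P/(r_P+r_Q) = 0.4722.
C_P = 0.4722·C_{A0}·X = 0.4722×1.52×0.596 = 0.428 mol/L.

0.428 mol/L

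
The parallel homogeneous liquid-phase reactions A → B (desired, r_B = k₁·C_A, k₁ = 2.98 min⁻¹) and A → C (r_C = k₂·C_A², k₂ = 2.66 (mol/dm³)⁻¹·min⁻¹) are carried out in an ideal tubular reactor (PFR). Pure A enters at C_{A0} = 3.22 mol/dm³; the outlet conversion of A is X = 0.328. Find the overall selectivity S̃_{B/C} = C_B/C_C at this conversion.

0.420

C_A = C_{A0}(1−X) = 2.164 mol/dm³.
Along a PFR/batch, dC_B/dC_A = −r_B/(r_B+r_C) = −k₁/(k₁+k₂·C_A).
Integrating from C_{A0} to C_A: C_B = (2.98/2.66)·ln[(2.98+2.66·3.22)/(2.98+2.66·2.16)] = 1.120·ln(11.55/8.736) = 0.3124 mol/dm³.
C_C = (C_{A0}−C_A)−C_B = 0.7438 mol/dm³; S̃_{B/C} = 0.3124/0.7438 = 0.420.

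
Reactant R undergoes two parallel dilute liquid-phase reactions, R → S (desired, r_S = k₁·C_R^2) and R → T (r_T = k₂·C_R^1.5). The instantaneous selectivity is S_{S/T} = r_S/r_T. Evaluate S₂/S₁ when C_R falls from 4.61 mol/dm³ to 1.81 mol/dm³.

0.627

S_{S/T} = (k₁/k₂)·C_R^0.5, so S₂/S₁ = (C_{R,2}/C_{R,1})^0.5.
= (1.81/4.61)^0.5 = (0.3926)^0.5 = 0.627.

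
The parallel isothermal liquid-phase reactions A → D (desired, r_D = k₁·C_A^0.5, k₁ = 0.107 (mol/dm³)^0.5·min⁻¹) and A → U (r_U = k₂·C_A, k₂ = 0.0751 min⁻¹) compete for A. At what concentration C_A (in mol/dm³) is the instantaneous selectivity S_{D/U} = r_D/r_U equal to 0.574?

S_{D/U} = (k₁/k₂)·C_A^-0.5 ⇒ C_A = (S·k₂/k₁)^(-2).
= (0.574×0.0751/0.107)^(-2) = (0.4029)^(-2) = 6.16 mol/dm³.

6.16 mol/dm³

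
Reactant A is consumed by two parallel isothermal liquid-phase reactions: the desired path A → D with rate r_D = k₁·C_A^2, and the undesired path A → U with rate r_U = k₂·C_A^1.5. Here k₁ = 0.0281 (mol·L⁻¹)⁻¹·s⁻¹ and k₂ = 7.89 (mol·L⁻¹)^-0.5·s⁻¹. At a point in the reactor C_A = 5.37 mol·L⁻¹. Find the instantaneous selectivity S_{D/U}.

0.00825

S_{D/U} = r_D/r_U = (k₁·C_A^2)/(k₂·C_A^1.5) = (k₁/k₂)·C_A^0.5.
= (0.0281×5.370^2) / (7.89×5.370^1.5) = 0.8103/98.18 = 0.00825.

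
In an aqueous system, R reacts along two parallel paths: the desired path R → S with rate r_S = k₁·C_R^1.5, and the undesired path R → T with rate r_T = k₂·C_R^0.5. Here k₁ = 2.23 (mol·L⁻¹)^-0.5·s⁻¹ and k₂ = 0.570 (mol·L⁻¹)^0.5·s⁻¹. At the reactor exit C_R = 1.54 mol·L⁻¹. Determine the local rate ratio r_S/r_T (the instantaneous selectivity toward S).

S_{S/T} = r_S/r_T = (k₁·C_R^1.5)/(k₂·C_R^0.5) = (k₁/k₂)·C_R.
= (2.23×1.540^1.5) / (0.570×1.540^0.5) = 4.262/0.7074 = 6.02.
Since the desired path is higher order in R, keeping C_R high (PFR or concentrated feed) favours S.

6.02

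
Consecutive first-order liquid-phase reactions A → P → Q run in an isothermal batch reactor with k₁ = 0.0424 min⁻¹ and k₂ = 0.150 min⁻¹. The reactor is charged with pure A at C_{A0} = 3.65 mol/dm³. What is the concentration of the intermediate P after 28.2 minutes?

Solving the coupled first-order balances gives C_P(t) = [k₁/(k₂−k₁)]·C_{A0}·(e^(−k₁t) − e^(−k₂t)).
e^(−k₁t) = e^(−0.0424×28.2) = e^(−1.196) = 0.3025; e^(−k₂t) = e^(−4.230) = 0.01455.
C_P = 0.0424×3.65/(0.150−0.0424) × (0.3025−0.01455) = 1.438×0.2879 = 0.4141 mol/dm³.

0.414 mol/dm³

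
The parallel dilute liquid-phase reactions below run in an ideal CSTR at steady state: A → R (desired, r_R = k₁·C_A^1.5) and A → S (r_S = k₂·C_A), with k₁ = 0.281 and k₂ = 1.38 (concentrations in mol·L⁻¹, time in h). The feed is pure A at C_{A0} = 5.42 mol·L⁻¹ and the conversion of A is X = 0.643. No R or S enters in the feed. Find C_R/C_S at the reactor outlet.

Exit C_A = C_{A0}(1−X) = 5.42×0.357 = 1.935 mol·L⁻¹.
In a CSTR the entire volume is at exit conditions, so r_R = 0.281×1.935^1.5 = 0.7563 and r_S = 1.38×1.935 = 2.670.
Overall selectivity = C_R/C_S = r_Rτ/(r_Sτ) = r_R/r_S = 0.283.

0.283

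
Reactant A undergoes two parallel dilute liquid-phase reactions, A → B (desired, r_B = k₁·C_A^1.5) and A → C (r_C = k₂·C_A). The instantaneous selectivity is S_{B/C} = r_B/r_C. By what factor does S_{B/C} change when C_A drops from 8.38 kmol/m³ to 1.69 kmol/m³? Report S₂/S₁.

0.449

S_{B/C} = (k₁/k₂)·C_A^0.5, so S₂/S₁ = (C_{A,2}/C_{A,1})^0.5.
= (1.69/8.38)^0.5 = (0.2017)^0.5 = 0.449.
Selectivity toward B falls as C_A falls — high-concentration operation is favoured.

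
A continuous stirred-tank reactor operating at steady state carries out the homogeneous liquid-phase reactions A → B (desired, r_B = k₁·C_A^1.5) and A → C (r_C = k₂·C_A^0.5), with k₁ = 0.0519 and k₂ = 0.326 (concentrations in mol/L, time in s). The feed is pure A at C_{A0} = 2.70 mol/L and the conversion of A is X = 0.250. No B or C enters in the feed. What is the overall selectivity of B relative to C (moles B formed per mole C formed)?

Exit C_A = C_{A0}(1−X) = 2.70×0.750 = 2.025 mol/L.
In a CSTR the entire volume is at exit conditions, so r_B = 0.0519×2.025^1.5 = 0.1496 and r_C = 0.326×2.025^0.5 = 0.4639.
Overall selectivity = C_B/C_C = r_Bτ/(r_Cτ) = r_B/r_C = 0.322.

0.322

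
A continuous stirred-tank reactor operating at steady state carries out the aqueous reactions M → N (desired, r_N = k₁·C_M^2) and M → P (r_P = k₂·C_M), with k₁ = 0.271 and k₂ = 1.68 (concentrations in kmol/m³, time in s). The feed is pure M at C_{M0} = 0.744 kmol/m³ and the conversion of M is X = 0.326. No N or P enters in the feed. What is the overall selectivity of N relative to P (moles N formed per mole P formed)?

0.0809

Exit C_M = C_{M0}(1−X) = 0.744×0.674 = 0.5015 kmol/m³.
Rates in a CSTR are evaluated at the outlet concentration: r_N = 0.271×0.5015^2 = 0.06815, r_P = 1.68×0.5015 = 0.8424.
Overall selectivity = C_N/C_P = r_Nτ/(r_Pτ) = r_N/r_P = 0.0809.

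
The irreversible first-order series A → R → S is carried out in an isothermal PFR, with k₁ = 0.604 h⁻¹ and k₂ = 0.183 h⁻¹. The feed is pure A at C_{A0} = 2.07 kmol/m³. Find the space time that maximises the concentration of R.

Setting dC_R/dτ = 0 gives τ_opt = ln(k₂/k₁)/(k₂−k₁).
= ln(0.183/0.604)/(0.183−0.604) = ln(0.3030)/-0.4210 = -1.194/-0.4210 = 2.84 h.

2.84 h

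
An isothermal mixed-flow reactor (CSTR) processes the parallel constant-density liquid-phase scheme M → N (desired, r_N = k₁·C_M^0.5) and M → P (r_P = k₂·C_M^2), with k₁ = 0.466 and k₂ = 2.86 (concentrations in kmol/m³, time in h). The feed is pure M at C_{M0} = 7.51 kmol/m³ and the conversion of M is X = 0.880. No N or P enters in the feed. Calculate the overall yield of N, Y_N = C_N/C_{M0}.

Exit C_M = C_{M0}(1−X) = 7.51×0.120 = 0.9012 kmol/m³.
A CSTR operates uniformly at the exit composition, giving r_N = 0.4424 and r_P = 2.323 (each k·C_M^n at C_M = 0.9012).
Fraction of consumed M going to N: r_N/(r_N+r_P) = 0.1600.
C_N = 0.1600·C_{M0}·X = 0.1600×7.51×0.880 = 1.06 kmol/m³; Y_N = C_N/C_{M0} = 0.141.

0.141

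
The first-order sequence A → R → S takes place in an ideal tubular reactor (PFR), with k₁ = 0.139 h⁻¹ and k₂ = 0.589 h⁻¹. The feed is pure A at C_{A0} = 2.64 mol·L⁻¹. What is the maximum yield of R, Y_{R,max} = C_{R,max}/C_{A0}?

For a first-order series the maximum intermediate yield is C_{R,max}/C_{A0} = (k₁/k₂)^[k₂/(k₂−k₁)].
= (0.139/0.589)^(0.589/(0.589−0.139)) = (0.2360)^(1.309) = 0.1511.

0.151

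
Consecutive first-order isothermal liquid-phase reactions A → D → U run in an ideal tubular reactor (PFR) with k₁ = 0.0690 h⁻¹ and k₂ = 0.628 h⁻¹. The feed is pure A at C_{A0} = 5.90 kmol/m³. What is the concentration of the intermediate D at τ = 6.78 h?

The intermediate concentration in a first-order A→B→C sequence is C_D = k₁C_{A0}(e^(−k₁τ) − e^(−k₂τ))/(k₂−k₁).
e^(−k₁τ) = e^(−0.0690×6.78) = e^(−0.4678) = 0.6264; e^(−k₂τ) = e^(−4.258) = 0.01415.
C_D = 0.0690×5.90/(0.628−0.0690) × (0.6264−0.01415) = 0.7283×0.6122 = 0.4459 kmol/m³.

0.446 kmol/m³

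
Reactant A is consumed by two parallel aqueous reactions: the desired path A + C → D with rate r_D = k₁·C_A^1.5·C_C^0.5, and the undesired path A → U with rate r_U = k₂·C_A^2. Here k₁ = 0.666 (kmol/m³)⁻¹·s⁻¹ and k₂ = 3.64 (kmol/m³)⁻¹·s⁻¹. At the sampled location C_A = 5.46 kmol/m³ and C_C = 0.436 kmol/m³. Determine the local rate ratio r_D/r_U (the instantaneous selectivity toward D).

S_{D/U} = r_D/r_U = (k₁·C_A^1.5·C_C^0.5)/(k₂·C_A^2) = (k₁/k₂)·C_A^-0.5·C_C^0.5.
= (0.666×5.460^1.5×0.4360^0.5) / (3.64×5.460^2) = 5.611/108.5 = 0.0517.
The undesired path is higher order in A, so low C_A (CSTR or dilute feed) favours D.

0.0517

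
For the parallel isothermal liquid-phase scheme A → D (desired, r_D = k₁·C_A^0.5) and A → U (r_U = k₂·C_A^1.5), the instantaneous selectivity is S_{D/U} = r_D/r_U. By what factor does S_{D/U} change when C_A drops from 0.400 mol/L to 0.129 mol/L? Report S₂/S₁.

3.10

S_{D/U} = (k₁/k₂)·C_A⁻¹, so S₂/S₁ = (C_{A,2}/C_{A,1})⁻¹.
= 0.400/0.129 = 3.10.
Selectivity toward D rises as C_A falls — low-concentration operation is favoured.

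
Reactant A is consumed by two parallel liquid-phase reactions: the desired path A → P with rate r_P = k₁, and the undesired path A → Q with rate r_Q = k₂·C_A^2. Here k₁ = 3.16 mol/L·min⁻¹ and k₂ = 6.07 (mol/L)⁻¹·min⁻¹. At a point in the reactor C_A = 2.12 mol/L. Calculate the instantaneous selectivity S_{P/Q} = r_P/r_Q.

0.116

S_{P/Q} = r_P/r_Q = (k₁)/(k₂·C_A^2) = (k₁/k₂)·C_A^-2.
= (3.16) / (6.07×2.120^2) = 3.160/27.28 = 0.116.
The undesired path is higher order in A, so low C_A (CSTR or dilute feed) favours P.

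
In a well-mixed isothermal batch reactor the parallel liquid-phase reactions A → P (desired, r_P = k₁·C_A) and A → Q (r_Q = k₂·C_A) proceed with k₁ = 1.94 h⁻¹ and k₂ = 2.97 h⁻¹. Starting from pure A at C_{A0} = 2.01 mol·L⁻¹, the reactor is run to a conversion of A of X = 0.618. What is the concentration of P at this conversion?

0.491 mol·L⁻¹

C_A = C_{A0}(1−X) = 0.7678 mol·L⁻¹.
Both paths are first order in A, so the instantaneous fraction to P is constant: dC_P/d(−C_A) = k₁/(k₁+k₂) = 0.3951.
C_P = 0.3951·(C_{A0}−C_A) = 0.3951×1.242 = 0.491 mol·L⁻¹.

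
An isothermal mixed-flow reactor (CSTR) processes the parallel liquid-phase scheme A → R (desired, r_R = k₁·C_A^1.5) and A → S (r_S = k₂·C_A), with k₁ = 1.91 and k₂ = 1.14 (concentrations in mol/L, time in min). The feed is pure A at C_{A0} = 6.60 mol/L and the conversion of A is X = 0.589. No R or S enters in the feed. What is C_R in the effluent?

2.85 mol/L

Exit C_A = C_{A0}(1−X) = 6.60×0.411 = 2.713 mol/L.
Rates in a CSTR are evaluated at the outlet concentration: r_R = 1.91×2.713^1.5 = 8.533, r_S = 1.14×2.713 = 3.092.
Fraction of consumed A going to R: r_R/(r_R+r_S) = 0.7340.
C_R = 0.7340·C_{A0}·X = 0.7340×6.60×0.589 = 2.85 mol/L.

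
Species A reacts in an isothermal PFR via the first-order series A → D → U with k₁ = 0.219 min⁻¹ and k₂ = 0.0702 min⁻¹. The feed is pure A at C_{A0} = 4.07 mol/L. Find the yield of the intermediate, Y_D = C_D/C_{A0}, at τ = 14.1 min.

For first-order series with pure A initially, C_D(τ) = k₁C_{A0}/(k₂−k₁)·(e^(−k₁τ) − e^(−k₂τ)).
e^(−k₁τ) = e^(−0.219×14.1) = e^(−3.088) = 0.04560; e^(−k₂τ) = e^(−0.9898) = 0.3716.
C_D = 0.219×4.07/(0.0702−0.219) × (0.04560−0.3716) = (-5.990)×(-0.3260) = 1.953 mol/L.
Y_D = C_D/C_{A0} = 1.953/4.07 = 0.480.

0.480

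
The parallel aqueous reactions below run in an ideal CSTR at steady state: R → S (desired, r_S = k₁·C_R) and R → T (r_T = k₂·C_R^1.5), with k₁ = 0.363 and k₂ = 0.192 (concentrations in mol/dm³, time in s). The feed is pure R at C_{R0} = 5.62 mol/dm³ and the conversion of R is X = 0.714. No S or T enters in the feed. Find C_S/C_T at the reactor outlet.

1.49

Exit C_R = C_{R0}(1−X) = 5.62×0.286 = 1.607 mol/dm³.
In a CSTR the entire volume is at exit conditions, so r_S = 0.363×1.607 = 0.5835 and r_T = 0.192×1.607^1.5 = 0.3913.
Overall selectivity = C_S/C_T = r_Sτ/(r_Tτ) = r_S/r_T = 1.49.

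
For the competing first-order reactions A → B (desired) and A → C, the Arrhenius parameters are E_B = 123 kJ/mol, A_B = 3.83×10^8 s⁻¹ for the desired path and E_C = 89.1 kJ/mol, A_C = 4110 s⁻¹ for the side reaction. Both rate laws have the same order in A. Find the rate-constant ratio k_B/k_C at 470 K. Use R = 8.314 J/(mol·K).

15.9

Since both paths have the same order in A, the concentration cancels and S_{B/C} = k_B/k_C = (A_B/A_C)·exp[(E_C−E_B)/(RT)].
(E_C−E_B)/(RT) = (89.1−123)×10³/(8.314×470) = -33900/3908 = -8.675.
k_B/k_C = (3.83×10^8/4110)·exp(-8.675) = 93187 × 1.707×10^-4 = 15.9.
Since E_B > E_C, raising the temperature improves selectivity toward B.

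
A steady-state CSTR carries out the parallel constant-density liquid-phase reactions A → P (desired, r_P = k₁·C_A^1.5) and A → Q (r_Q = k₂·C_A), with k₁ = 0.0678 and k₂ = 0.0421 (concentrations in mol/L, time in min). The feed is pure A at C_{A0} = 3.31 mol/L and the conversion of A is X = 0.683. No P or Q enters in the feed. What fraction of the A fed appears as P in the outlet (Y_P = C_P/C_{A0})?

Exit C_A = C_{A0}(1−X) = 3.31×0.317 = 1.049 mol/L.
Rates in a CSTR are evaluated at the outlet concentration: r_P = 0.0678×1.049^1.5 = 0.07287, r_Q = 0.0421×1.049 = 0.04417.
Fraction of consumed A going to P: r_P/(r_P+r_Q) = 0.6226.
C_P = 0.6226·C_{A0}·X = 0.6226×3.31×0.683 = 1.41 mol/L; Y_P = C_P/C_{A0} = 0.425.

0.425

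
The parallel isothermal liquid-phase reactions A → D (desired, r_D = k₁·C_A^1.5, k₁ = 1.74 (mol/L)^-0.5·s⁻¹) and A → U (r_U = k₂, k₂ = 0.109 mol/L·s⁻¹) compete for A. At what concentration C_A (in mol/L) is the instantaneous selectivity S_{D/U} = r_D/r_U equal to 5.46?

0.489 mol/L

S_{D/U} = (k₁/k₂)·C_A^1.5 ⇒ C_A = (S·k₂/k₁)^(1/1.5).
= (5.46×0.109/1.74)^(0.6667) = (0.3420)^(0.6667) = 0.489 mol/L.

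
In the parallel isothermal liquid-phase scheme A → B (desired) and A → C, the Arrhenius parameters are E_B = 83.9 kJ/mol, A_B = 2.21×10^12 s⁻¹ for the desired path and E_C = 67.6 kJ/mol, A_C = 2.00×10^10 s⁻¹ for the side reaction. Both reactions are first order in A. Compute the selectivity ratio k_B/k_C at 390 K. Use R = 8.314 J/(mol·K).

0.725

With equal orders, S_{B/C} = k_B/k_C = (A_B/A_C)·exp[(E_C−E_B)/(RT)].
(E_C−E_B)/(RT) = (67.6−83.9)×10³/(8.314×390) = -16300/3242 = -5.027.
k_B/k_C = (2.21×10^12/2.00×10^10)·exp(-5.027) = 110.5 × 0.006558 = 0.725.
Since E_B > E_C, raising the temperature improves selectivity toward B.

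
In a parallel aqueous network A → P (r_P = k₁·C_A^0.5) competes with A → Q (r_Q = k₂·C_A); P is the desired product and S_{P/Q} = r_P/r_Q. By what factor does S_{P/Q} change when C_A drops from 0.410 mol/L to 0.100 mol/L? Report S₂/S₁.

S_{P/Q} = (k₁/k₂)·C_A^-0.5, so S₂/S₁ = (C_{A,2}/C_{A,1})^-0.5.
= (0.100/0.410)^(-0.5) = (0.2439)^(-0.5) = 2.02.
Selectivity toward P rises as C_A falls — low-concentration operation is favoured.

2.02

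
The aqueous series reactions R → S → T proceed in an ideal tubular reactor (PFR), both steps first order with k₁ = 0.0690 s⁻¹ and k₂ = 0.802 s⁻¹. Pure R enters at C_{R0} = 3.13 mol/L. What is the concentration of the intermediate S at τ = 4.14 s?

0.211 mol/L

Solving the coupled first-order balances gives C_S(τ) = [k₁/(k₂−k₁)]·C_{R0}·(e^(−k₁τ) − e^(−k₂τ)).
e^(−k₁τ) = e^(−0.0690×4.14) = e^(−0.2857) = 0.7515; e^(−k₂τ) = e^(−3.320) = 0.03614.
C_S = 0.0690×3.13/(0.802−0.0690) × (0.7515−0.03614) = 0.2946×0.7154 = 0.2108 mol/L.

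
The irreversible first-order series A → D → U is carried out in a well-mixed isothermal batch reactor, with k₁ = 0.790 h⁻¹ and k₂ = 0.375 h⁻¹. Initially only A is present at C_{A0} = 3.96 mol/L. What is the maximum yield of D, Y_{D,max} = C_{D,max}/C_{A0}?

For a first-order series the maximum intermediate yield is C_{D,max}/C_{A0} = (k₁/k₂)^[k₂/(k₂−k₁)].
= (0.790/0.375)^(0.375/(0.375−0.790)) = (2.107)^(-0.9036) = 0.5100.

0.510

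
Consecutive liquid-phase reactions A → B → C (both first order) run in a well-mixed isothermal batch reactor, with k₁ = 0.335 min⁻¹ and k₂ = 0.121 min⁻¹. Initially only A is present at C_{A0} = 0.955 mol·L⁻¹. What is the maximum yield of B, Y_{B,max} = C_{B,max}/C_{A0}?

At the optimum, C_{B,max}/C_{A0} = (k₁/k₂)^[k₂/(k₂−k₁)].
= (0.335/0.121)^(0.121/(0.121−0.335)) = (2.769)^(-0.5654) = 0.5623.

0.562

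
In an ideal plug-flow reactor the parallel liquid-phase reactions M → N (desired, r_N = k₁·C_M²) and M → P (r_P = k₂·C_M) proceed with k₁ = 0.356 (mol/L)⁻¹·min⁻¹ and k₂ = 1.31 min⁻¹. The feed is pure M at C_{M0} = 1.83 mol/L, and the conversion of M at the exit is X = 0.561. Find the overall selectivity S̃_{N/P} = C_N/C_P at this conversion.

C_M = C_{M0}(1−X) = 0.8034 mol/L.
Along a PFR/batch, dC_P/dC_M = −r_P/(r_N+r_P) = −k₂/(k₂+k₁·C_M).
Integrating from C_{M0} to C_M: C_P = (1.31/0.356)·ln[(1.31+0.356·1.83)/(1.31+0.356·0.803)] = 3.680·ln(1.961/1.596) = 0.7588 mol/L.
Then C_N = (C_{M0}−C_M) − C_P = 1.027 − 0.7588 = 0.2679 mol/L.
S̃_{N/P} = C_N/C_P = 0.2679/0.7588 = 0.353.

0.353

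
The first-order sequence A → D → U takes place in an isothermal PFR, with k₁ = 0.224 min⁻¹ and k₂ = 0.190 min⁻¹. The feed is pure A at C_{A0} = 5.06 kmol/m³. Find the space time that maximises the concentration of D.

4.84 min

For first-order series the maximum of C_D occurs at τ_opt = ln(k₂/k₁)/(k₂−k₁).
= ln(0.190/0.224)/(0.190−0.224) = ln(0.8482)/-0.03400 = -0.1646/-0.03400 = 4.84 min.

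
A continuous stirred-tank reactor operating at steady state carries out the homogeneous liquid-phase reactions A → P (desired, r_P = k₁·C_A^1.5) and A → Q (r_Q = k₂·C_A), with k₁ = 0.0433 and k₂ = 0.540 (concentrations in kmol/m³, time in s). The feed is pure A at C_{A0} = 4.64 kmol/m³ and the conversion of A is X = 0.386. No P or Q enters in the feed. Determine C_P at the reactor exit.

Exit C_A = C_{A0}(1−X) = 4.64×0.614 = 2.849 kmol/m³.
In a CSTR the entire volume is at exit conditions, so r_P = 0.0433×2.849^1.5 = 0.2082 and r_Q = 0.540×2.849 = 1.538.
Fraction of consumed A going to P: r_P/(r_P+r_Q) = 0.1192.
C_P = 0.1192·C_{A0}·X = 0.1192×4.64×0.386 = 0.214 kmol/m³.

0.214 kmol/m³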